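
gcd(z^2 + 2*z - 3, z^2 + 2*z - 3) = z^2 + 2*z - 3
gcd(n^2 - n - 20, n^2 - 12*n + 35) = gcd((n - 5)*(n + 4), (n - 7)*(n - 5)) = n - 5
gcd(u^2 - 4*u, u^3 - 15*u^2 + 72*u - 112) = u - 4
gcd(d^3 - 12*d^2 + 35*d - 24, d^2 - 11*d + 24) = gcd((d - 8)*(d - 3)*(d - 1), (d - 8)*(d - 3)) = d^2 - 11*d + 24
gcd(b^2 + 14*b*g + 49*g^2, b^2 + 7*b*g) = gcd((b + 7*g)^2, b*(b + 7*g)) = b + 7*g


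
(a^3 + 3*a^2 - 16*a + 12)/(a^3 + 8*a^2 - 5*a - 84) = (a^3 + 3*a^2 - 16*a + 12)/(a^3 + 8*a^2 - 5*a - 84)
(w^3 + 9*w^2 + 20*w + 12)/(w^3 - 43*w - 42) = (w + 2)/(w - 7)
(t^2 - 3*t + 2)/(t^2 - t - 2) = (t - 1)/(t + 1)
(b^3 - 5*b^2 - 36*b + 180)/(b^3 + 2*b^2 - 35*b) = (b^2 - 36)/(b*(b + 7))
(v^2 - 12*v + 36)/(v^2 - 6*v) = (v - 6)/v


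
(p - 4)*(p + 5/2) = p^2 - 3*p/2 - 10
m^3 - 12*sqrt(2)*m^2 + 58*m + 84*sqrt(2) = (m - 7*sqrt(2))*(m - 6*sqrt(2))*(m + sqrt(2))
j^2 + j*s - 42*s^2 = (j - 6*s)*(j + 7*s)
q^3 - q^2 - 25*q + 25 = (q - 5)*(q - 1)*(q + 5)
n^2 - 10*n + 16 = (n - 8)*(n - 2)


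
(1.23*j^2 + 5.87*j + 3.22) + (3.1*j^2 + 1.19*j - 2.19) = 4.33*j^2 + 7.06*j + 1.03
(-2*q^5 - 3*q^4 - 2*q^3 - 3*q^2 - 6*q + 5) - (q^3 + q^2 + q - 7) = -2*q^5 - 3*q^4 - 3*q^3 - 4*q^2 - 7*q + 12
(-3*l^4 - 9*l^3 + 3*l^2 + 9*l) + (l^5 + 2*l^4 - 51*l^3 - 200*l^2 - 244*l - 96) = l^5 - l^4 - 60*l^3 - 197*l^2 - 235*l - 96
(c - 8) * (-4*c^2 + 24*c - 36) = -4*c^3 + 56*c^2 - 228*c + 288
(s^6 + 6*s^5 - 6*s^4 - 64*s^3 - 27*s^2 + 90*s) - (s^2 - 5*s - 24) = s^6 + 6*s^5 - 6*s^4 - 64*s^3 - 28*s^2 + 95*s + 24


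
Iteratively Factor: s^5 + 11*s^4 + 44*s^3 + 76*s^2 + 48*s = (s + 2)*(s^4 + 9*s^3 + 26*s^2 + 24*s) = (s + 2)^2*(s^3 + 7*s^2 + 12*s) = (s + 2)^2*(s + 3)*(s^2 + 4*s) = s*(s + 2)^2*(s + 3)*(s + 4)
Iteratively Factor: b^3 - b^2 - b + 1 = (b + 1)*(b^2 - 2*b + 1) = (b - 1)*(b + 1)*(b - 1)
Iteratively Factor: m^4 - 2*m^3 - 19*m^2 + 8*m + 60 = (m + 3)*(m^3 - 5*m^2 - 4*m + 20) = (m - 2)*(m + 3)*(m^2 - 3*m - 10) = (m - 2)*(m + 2)*(m + 3)*(m - 5)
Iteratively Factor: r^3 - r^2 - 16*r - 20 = (r + 2)*(r^2 - 3*r - 10) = (r + 2)^2*(r - 5)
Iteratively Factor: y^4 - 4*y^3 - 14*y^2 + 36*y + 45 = (y - 3)*(y^3 - y^2 - 17*y - 15) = (y - 3)*(y + 3)*(y^2 - 4*y - 5) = (y - 5)*(y - 3)*(y + 3)*(y + 1)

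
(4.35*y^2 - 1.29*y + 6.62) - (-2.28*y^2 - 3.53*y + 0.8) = 6.63*y^2 + 2.24*y + 5.82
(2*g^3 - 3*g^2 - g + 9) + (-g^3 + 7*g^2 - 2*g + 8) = g^3 + 4*g^2 - 3*g + 17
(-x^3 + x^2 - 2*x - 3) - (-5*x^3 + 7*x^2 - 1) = 4*x^3 - 6*x^2 - 2*x - 2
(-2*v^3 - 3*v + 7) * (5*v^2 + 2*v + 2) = -10*v^5 - 4*v^4 - 19*v^3 + 29*v^2 + 8*v + 14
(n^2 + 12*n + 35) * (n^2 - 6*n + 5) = n^4 + 6*n^3 - 32*n^2 - 150*n + 175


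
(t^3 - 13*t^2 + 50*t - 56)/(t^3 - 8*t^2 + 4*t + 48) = (t^2 - 9*t + 14)/(t^2 - 4*t - 12)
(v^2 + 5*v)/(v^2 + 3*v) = (v + 5)/(v + 3)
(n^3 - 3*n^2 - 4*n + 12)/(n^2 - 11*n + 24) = (n^2 - 4)/(n - 8)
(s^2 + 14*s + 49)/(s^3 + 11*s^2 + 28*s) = (s + 7)/(s*(s + 4))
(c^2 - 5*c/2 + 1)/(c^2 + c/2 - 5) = (2*c - 1)/(2*c + 5)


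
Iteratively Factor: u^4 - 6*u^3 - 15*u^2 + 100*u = (u - 5)*(u^3 - u^2 - 20*u) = u*(u - 5)*(u^2 - u - 20) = u*(u - 5)*(u + 4)*(u - 5)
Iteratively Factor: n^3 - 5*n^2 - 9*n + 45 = (n + 3)*(n^2 - 8*n + 15) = (n - 5)*(n + 3)*(n - 3)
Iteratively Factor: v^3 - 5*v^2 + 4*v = (v - 1)*(v^2 - 4*v) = (v - 4)*(v - 1)*(v)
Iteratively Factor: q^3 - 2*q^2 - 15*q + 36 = (q + 4)*(q^2 - 6*q + 9) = (q - 3)*(q + 4)*(q - 3)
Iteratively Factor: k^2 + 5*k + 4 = (k + 4)*(k + 1)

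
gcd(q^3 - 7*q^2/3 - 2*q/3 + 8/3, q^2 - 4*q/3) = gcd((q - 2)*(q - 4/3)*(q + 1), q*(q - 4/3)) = q - 4/3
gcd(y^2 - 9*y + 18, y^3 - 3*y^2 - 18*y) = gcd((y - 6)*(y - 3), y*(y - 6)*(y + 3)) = y - 6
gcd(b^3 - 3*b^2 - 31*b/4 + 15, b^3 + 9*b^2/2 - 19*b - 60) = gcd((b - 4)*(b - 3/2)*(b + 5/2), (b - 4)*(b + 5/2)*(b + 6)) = b^2 - 3*b/2 - 10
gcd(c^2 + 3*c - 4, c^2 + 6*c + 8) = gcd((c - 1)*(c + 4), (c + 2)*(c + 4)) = c + 4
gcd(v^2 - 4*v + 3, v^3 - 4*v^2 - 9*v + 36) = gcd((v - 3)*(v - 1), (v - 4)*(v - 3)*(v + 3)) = v - 3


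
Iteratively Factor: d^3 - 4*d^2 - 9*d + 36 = (d - 3)*(d^2 - d - 12) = (d - 3)*(d + 3)*(d - 4)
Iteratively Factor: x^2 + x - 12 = (x + 4)*(x - 3)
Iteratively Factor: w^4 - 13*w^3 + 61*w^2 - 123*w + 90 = (w - 3)*(w^3 - 10*w^2 + 31*w - 30) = (w - 5)*(w - 3)*(w^2 - 5*w + 6) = (w - 5)*(w - 3)^2*(w - 2)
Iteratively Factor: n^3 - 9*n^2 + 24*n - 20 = (n - 2)*(n^2 - 7*n + 10) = (n - 5)*(n - 2)*(n - 2)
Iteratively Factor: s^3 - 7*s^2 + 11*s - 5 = (s - 1)*(s^2 - 6*s + 5) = (s - 1)^2*(s - 5)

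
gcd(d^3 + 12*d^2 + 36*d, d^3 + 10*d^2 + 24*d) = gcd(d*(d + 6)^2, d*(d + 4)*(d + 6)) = d^2 + 6*d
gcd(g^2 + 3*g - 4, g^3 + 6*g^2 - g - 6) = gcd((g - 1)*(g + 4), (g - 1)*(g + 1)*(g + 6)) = g - 1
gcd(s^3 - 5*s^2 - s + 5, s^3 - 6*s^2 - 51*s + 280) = s - 5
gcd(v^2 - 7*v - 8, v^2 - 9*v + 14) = 1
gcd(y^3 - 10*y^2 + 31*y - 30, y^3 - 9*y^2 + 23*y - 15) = y^2 - 8*y + 15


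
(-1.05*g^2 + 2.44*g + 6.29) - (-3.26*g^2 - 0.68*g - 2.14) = 2.21*g^2 + 3.12*g + 8.43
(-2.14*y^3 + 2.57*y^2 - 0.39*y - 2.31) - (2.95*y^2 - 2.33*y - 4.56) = -2.14*y^3 - 0.38*y^2 + 1.94*y + 2.25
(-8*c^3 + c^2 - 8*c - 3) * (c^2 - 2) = -8*c^5 + c^4 + 8*c^3 - 5*c^2 + 16*c + 6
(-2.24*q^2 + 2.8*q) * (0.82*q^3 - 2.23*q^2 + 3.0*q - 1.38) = -1.8368*q^5 + 7.2912*q^4 - 12.964*q^3 + 11.4912*q^2 - 3.864*q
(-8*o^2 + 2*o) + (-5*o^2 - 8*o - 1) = -13*o^2 - 6*o - 1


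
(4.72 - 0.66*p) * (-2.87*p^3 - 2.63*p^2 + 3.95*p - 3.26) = 1.8942*p^4 - 11.8106*p^3 - 15.0206*p^2 + 20.7956*p - 15.3872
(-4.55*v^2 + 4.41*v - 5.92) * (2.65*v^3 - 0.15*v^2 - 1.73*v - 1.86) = -12.0575*v^5 + 12.369*v^4 - 8.478*v^3 + 1.7217*v^2 + 2.039*v + 11.0112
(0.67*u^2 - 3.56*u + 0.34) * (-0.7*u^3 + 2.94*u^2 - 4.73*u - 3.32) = -0.469*u^5 + 4.4618*u^4 - 13.8735*u^3 + 15.614*u^2 + 10.211*u - 1.1288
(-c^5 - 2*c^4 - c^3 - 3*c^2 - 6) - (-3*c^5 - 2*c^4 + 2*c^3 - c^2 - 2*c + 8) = 2*c^5 - 3*c^3 - 2*c^2 + 2*c - 14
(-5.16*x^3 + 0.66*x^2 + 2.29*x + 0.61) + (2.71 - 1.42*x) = -5.16*x^3 + 0.66*x^2 + 0.87*x + 3.32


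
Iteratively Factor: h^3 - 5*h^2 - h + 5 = (h - 5)*(h^2 - 1) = (h - 5)*(h - 1)*(h + 1)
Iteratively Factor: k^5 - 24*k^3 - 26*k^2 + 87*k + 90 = (k + 3)*(k^4 - 3*k^3 - 15*k^2 + 19*k + 30) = (k - 2)*(k + 3)*(k^3 - k^2 - 17*k - 15) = (k - 2)*(k + 1)*(k + 3)*(k^2 - 2*k - 15) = (k - 5)*(k - 2)*(k + 1)*(k + 3)*(k + 3)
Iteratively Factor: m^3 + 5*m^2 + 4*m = (m)*(m^2 + 5*m + 4) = m*(m + 4)*(m + 1)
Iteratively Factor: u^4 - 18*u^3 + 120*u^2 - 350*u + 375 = (u - 5)*(u^3 - 13*u^2 + 55*u - 75) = (u - 5)^2*(u^2 - 8*u + 15) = (u - 5)^3*(u - 3)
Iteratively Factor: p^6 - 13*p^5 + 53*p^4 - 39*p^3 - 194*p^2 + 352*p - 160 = (p + 2)*(p^5 - 15*p^4 + 83*p^3 - 205*p^2 + 216*p - 80) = (p - 4)*(p + 2)*(p^4 - 11*p^3 + 39*p^2 - 49*p + 20) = (p - 4)^2*(p + 2)*(p^3 - 7*p^2 + 11*p - 5) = (p - 4)^2*(p - 1)*(p + 2)*(p^2 - 6*p + 5) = (p - 4)^2*(p - 1)^2*(p + 2)*(p - 5)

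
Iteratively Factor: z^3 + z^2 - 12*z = (z + 4)*(z^2 - 3*z) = (z - 3)*(z + 4)*(z)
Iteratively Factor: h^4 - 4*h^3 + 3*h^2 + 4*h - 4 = (h + 1)*(h^3 - 5*h^2 + 8*h - 4) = (h - 2)*(h + 1)*(h^2 - 3*h + 2) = (h - 2)*(h - 1)*(h + 1)*(h - 2)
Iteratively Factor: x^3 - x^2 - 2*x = (x)*(x^2 - x - 2) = x*(x + 1)*(x - 2)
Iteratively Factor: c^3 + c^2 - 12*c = (c - 3)*(c^2 + 4*c) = c*(c - 3)*(c + 4)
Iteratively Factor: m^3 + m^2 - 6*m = (m - 2)*(m^2 + 3*m) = (m - 2)*(m + 3)*(m)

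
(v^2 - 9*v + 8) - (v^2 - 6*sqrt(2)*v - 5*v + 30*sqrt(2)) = -4*v + 6*sqrt(2)*v - 30*sqrt(2) + 8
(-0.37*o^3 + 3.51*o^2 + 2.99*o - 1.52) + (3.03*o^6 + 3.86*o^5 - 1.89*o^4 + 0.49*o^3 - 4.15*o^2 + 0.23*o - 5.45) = 3.03*o^6 + 3.86*o^5 - 1.89*o^4 + 0.12*o^3 - 0.640000000000001*o^2 + 3.22*o - 6.97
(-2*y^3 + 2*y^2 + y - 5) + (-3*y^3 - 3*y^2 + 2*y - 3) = -5*y^3 - y^2 + 3*y - 8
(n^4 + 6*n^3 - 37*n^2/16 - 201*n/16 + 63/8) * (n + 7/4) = n^5 + 31*n^4/4 + 131*n^3/16 - 1063*n^2/64 - 903*n/64 + 441/32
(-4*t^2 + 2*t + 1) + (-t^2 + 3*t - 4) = -5*t^2 + 5*t - 3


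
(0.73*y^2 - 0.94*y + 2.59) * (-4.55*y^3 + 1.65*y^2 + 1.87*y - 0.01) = -3.3215*y^5 + 5.4815*y^4 - 11.9704*y^3 + 2.5084*y^2 + 4.8527*y - 0.0259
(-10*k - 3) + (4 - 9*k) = 1 - 19*k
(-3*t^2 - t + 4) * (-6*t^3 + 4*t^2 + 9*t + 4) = 18*t^5 - 6*t^4 - 55*t^3 - 5*t^2 + 32*t + 16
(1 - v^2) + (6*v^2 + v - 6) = 5*v^2 + v - 5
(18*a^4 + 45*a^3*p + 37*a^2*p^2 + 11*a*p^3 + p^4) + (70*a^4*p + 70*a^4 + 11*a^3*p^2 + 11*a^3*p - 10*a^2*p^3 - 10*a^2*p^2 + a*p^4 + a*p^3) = 70*a^4*p + 88*a^4 + 11*a^3*p^2 + 56*a^3*p - 10*a^2*p^3 + 27*a^2*p^2 + a*p^4 + 12*a*p^3 + p^4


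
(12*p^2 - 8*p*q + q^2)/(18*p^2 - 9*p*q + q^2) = (2*p - q)/(3*p - q)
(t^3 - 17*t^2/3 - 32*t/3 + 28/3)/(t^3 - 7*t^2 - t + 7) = (3*t^2 + 4*t - 4)/(3*(t^2 - 1))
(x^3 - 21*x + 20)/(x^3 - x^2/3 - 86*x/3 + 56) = 3*(x^2 + 4*x - 5)/(3*x^2 + 11*x - 42)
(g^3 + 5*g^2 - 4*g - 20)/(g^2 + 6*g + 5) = (g^2 - 4)/(g + 1)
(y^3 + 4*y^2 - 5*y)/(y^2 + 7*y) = (y^2 + 4*y - 5)/(y + 7)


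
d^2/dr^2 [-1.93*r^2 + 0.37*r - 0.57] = -3.86000000000000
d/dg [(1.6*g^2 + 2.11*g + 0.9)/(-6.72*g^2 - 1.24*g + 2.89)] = (12.1952*g^2 + 21.344*g + 7.2139)/(45.1584*g^4 + 16.6656*g^3 - 37.304*g^2 - 7.1672*g + 8.3521)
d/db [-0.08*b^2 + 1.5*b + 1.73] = 1.5 - 0.16*b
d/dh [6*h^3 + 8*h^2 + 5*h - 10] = 18*h^2 + 16*h + 5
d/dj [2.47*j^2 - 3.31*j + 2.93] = 4.94*j - 3.31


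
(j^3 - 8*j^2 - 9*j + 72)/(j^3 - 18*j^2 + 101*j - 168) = (j + 3)/(j - 7)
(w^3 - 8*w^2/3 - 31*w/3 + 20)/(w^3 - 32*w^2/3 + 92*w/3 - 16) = (3*w^2 + 4*w - 15)/(3*w^2 - 20*w + 12)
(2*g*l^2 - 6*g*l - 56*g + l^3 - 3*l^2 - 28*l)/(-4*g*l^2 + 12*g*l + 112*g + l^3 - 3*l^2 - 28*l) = (-2*g - l)/(4*g - l)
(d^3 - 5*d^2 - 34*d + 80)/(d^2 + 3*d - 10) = d - 8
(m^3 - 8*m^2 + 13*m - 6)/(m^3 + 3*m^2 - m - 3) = (m^2 - 7*m + 6)/(m^2 + 4*m + 3)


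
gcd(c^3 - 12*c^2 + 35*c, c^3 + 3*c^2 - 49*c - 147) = c - 7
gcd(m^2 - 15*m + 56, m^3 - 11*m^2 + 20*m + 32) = m - 8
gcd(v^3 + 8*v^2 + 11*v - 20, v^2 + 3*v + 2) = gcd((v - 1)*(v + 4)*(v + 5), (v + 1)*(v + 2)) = 1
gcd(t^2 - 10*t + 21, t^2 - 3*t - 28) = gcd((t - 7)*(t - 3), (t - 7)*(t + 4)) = t - 7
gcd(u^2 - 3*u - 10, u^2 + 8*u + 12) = u + 2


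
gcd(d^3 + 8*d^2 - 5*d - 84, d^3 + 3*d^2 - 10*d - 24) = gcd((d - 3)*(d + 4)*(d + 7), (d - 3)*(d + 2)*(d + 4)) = d^2 + d - 12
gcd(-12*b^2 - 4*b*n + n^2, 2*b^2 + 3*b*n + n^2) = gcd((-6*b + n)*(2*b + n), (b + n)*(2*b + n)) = 2*b + n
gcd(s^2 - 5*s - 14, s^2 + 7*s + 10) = s + 2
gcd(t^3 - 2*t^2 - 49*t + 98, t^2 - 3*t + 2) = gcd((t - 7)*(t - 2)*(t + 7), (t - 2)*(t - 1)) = t - 2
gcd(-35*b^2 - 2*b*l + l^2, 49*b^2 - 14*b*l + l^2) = 7*b - l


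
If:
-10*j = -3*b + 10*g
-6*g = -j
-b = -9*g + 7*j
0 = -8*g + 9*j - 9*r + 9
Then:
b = 0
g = 0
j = 0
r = 1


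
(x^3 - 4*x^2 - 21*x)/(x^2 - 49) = x*(x + 3)/(x + 7)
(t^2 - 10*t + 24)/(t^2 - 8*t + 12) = (t - 4)/(t - 2)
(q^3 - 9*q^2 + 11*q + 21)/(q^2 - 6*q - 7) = q - 3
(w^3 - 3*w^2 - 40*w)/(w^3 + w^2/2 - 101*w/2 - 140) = 2*w/(2*w + 7)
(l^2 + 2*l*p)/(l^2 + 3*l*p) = (l + 2*p)/(l + 3*p)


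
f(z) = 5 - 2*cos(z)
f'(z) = 2*sin(z)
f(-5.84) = 3.19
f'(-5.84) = 0.86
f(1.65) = 5.16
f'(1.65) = 1.99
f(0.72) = 3.50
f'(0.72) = 1.32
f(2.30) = 6.33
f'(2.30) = 1.49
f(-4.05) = 6.23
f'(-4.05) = 1.58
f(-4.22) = 5.95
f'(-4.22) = 1.76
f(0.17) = 3.03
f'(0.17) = 0.34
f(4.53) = 5.36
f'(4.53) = -1.97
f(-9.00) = 6.82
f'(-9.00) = -0.82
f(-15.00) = 6.52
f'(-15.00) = -1.30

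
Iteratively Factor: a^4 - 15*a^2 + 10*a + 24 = (a + 1)*(a^3 - a^2 - 14*a + 24) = (a - 2)*(a + 1)*(a^2 + a - 12) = (a - 3)*(a - 2)*(a + 1)*(a + 4)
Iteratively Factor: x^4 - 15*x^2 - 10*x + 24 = (x - 1)*(x^3 + x^2 - 14*x - 24) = (x - 1)*(x + 3)*(x^2 - 2*x - 8) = (x - 1)*(x + 2)*(x + 3)*(x - 4)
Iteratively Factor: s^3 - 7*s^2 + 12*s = (s)*(s^2 - 7*s + 12) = s*(s - 4)*(s - 3)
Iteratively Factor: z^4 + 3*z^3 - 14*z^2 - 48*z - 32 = (z - 4)*(z^3 + 7*z^2 + 14*z + 8) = (z - 4)*(z + 2)*(z^2 + 5*z + 4) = (z - 4)*(z + 1)*(z + 2)*(z + 4)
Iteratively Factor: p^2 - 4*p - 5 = (p - 5)*(p + 1)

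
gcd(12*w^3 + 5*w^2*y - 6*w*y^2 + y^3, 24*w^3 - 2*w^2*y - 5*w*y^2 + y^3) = 12*w^2 - 7*w*y + y^2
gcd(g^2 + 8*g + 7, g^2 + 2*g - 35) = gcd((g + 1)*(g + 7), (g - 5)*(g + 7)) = g + 7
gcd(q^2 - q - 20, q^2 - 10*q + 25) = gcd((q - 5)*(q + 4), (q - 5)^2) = q - 5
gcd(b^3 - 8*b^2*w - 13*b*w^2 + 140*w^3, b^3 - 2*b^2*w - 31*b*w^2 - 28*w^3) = -b^2 + 3*b*w + 28*w^2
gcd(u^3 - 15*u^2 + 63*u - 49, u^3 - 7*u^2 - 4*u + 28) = u - 7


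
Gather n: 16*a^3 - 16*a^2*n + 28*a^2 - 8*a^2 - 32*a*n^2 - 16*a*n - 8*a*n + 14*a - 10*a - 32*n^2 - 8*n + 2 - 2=16*a^3 + 20*a^2 + 4*a + n^2*(-32*a - 32) + n*(-16*a^2 - 24*a - 8)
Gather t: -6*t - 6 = -6*t - 6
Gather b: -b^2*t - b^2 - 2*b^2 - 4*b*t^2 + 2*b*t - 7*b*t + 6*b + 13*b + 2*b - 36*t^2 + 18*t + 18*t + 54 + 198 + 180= b^2*(-t - 3) + b*(-4*t^2 - 5*t + 21) - 36*t^2 + 36*t + 432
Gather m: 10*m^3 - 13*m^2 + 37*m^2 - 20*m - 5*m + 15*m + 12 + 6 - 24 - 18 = 10*m^3 + 24*m^2 - 10*m - 24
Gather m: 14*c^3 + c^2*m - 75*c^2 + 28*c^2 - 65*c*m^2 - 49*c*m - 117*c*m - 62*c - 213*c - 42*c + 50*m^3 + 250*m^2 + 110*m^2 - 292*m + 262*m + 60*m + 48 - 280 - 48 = 14*c^3 - 47*c^2 - 317*c + 50*m^3 + m^2*(360 - 65*c) + m*(c^2 - 166*c + 30) - 280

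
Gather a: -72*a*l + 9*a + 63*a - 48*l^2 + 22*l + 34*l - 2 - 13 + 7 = a*(72 - 72*l) - 48*l^2 + 56*l - 8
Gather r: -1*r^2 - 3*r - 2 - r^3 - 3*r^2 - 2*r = -r^3 - 4*r^2 - 5*r - 2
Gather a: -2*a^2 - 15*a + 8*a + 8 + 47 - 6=-2*a^2 - 7*a + 49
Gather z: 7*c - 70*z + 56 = 7*c - 70*z + 56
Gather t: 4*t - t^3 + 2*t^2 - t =-t^3 + 2*t^2 + 3*t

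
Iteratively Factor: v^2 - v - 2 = (v - 2)*(v + 1)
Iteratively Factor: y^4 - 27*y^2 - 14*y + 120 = (y + 4)*(y^3 - 4*y^2 - 11*y + 30) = (y - 2)*(y + 4)*(y^2 - 2*y - 15) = (y - 2)*(y + 3)*(y + 4)*(y - 5)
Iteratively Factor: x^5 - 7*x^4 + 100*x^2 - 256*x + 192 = (x - 3)*(x^4 - 4*x^3 - 12*x^2 + 64*x - 64) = (x - 4)*(x - 3)*(x^3 - 12*x + 16) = (x - 4)*(x - 3)*(x - 2)*(x^2 + 2*x - 8) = (x - 4)*(x - 3)*(x - 2)*(x + 4)*(x - 2)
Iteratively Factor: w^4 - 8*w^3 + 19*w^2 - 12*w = (w)*(w^3 - 8*w^2 + 19*w - 12) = w*(w - 3)*(w^2 - 5*w + 4) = w*(w - 4)*(w - 3)*(w - 1)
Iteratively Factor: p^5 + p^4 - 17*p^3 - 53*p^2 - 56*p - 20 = (p + 1)*(p^4 - 17*p^2 - 36*p - 20) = (p - 5)*(p + 1)*(p^3 + 5*p^2 + 8*p + 4) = (p - 5)*(p + 1)*(p + 2)*(p^2 + 3*p + 2) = (p - 5)*(p + 1)*(p + 2)^2*(p + 1)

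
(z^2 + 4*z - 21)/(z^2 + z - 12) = (z + 7)/(z + 4)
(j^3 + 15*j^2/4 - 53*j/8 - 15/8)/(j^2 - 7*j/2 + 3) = (4*j^2 + 21*j + 5)/(4*(j - 2))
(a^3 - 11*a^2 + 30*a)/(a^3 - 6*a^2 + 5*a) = (a - 6)/(a - 1)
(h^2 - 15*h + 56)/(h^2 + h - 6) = (h^2 - 15*h + 56)/(h^2 + h - 6)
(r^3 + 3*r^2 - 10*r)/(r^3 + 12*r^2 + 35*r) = (r - 2)/(r + 7)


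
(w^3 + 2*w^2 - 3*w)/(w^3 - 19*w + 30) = w*(w^2 + 2*w - 3)/(w^3 - 19*w + 30)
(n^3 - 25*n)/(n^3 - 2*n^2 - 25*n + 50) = n/(n - 2)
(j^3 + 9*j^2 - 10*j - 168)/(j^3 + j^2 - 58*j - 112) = (j^2 + 2*j - 24)/(j^2 - 6*j - 16)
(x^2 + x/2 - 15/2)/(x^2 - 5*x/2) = (x + 3)/x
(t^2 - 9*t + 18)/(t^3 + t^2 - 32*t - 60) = (t - 3)/(t^2 + 7*t + 10)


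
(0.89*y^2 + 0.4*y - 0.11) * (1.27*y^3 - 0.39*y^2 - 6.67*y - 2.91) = 1.1303*y^5 + 0.1609*y^4 - 6.232*y^3 - 5.215*y^2 - 0.4303*y + 0.3201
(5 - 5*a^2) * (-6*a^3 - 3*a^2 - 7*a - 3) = 30*a^5 + 15*a^4 + 5*a^3 - 35*a - 15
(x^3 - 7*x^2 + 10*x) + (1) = x^3 - 7*x^2 + 10*x + 1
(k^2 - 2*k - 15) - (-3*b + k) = 3*b + k^2 - 3*k - 15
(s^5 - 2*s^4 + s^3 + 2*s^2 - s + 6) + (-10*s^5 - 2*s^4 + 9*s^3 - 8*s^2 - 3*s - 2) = -9*s^5 - 4*s^4 + 10*s^3 - 6*s^2 - 4*s + 4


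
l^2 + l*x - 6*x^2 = (l - 2*x)*(l + 3*x)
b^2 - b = b*(b - 1)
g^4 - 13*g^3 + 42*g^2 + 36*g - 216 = (g - 6)^2*(g - 3)*(g + 2)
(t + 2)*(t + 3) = t^2 + 5*t + 6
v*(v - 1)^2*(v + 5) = v^4 + 3*v^3 - 9*v^2 + 5*v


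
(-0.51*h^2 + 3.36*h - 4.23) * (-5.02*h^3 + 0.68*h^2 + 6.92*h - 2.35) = 2.5602*h^5 - 17.214*h^4 + 19.9902*h^3 + 21.5733*h^2 - 37.1676*h + 9.9405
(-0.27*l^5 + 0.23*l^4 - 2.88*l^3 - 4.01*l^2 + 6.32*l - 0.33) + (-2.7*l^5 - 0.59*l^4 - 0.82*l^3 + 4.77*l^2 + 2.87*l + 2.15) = -2.97*l^5 - 0.36*l^4 - 3.7*l^3 + 0.76*l^2 + 9.19*l + 1.82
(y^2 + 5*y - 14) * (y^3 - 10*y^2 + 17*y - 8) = y^5 - 5*y^4 - 47*y^3 + 217*y^2 - 278*y + 112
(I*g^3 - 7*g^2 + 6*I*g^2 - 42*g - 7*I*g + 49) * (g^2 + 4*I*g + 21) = I*g^5 - 11*g^4 + 6*I*g^4 - 66*g^3 - 14*I*g^3 - 70*g^2 - 42*I*g^2 - 882*g + 49*I*g + 1029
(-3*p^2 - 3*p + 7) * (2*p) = -6*p^3 - 6*p^2 + 14*p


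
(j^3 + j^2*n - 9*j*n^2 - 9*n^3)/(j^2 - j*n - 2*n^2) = (j^2 - 9*n^2)/(j - 2*n)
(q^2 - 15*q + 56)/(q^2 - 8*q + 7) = (q - 8)/(q - 1)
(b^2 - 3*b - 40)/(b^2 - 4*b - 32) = (b + 5)/(b + 4)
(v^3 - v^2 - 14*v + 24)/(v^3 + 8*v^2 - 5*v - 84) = (v - 2)/(v + 7)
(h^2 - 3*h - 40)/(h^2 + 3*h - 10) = (h - 8)/(h - 2)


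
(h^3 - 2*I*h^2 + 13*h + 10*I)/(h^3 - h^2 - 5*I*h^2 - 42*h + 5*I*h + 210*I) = (h^2 + 3*I*h - 2)/(h^2 - h - 42)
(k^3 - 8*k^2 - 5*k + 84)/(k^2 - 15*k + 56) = (k^2 - k - 12)/(k - 8)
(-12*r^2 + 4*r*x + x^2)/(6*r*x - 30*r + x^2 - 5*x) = (-2*r + x)/(x - 5)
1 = 1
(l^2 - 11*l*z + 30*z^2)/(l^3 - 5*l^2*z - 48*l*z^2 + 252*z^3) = (-l + 5*z)/(-l^2 - l*z + 42*z^2)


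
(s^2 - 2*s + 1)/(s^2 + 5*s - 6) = (s - 1)/(s + 6)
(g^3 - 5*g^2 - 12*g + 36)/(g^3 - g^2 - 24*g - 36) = (g - 2)/(g + 2)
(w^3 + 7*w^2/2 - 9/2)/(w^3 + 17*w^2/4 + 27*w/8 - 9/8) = 4*(w - 1)/(4*w - 1)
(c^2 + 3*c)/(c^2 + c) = (c + 3)/(c + 1)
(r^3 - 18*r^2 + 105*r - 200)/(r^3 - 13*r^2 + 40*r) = (r - 5)/r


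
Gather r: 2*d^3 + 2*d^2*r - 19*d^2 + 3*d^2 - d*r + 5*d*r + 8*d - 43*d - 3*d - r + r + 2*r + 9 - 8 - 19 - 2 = 2*d^3 - 16*d^2 - 38*d + r*(2*d^2 + 4*d + 2) - 20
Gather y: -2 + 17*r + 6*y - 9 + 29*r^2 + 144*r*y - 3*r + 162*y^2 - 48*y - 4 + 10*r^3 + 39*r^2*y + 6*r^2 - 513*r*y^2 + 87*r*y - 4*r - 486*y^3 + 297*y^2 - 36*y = 10*r^3 + 35*r^2 + 10*r - 486*y^3 + y^2*(459 - 513*r) + y*(39*r^2 + 231*r - 78) - 15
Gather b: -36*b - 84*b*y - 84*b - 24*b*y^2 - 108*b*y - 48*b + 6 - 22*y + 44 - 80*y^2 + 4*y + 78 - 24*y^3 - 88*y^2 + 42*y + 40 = b*(-24*y^2 - 192*y - 168) - 24*y^3 - 168*y^2 + 24*y + 168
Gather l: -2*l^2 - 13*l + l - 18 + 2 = -2*l^2 - 12*l - 16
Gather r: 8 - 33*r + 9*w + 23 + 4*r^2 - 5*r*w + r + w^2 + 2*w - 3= 4*r^2 + r*(-5*w - 32) + w^2 + 11*w + 28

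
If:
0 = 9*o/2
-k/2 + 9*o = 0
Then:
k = 0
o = 0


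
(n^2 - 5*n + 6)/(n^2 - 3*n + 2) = (n - 3)/(n - 1)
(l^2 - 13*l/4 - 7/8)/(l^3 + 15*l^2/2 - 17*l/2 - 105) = (l + 1/4)/(l^2 + 11*l + 30)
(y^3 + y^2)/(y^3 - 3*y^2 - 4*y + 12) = y^2*(y + 1)/(y^3 - 3*y^2 - 4*y + 12)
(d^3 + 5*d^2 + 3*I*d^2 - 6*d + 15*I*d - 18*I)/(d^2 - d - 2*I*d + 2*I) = (d^2 + 3*d*(2 + I) + 18*I)/(d - 2*I)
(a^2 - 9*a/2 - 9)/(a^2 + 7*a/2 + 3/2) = (2*a^2 - 9*a - 18)/(2*a^2 + 7*a + 3)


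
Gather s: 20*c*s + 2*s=s*(20*c + 2)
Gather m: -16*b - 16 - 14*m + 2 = -16*b - 14*m - 14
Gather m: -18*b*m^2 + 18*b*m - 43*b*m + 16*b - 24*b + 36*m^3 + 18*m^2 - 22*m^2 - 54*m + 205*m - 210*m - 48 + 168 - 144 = -8*b + 36*m^3 + m^2*(-18*b - 4) + m*(-25*b - 59) - 24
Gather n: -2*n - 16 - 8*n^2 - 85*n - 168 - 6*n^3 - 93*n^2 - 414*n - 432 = -6*n^3 - 101*n^2 - 501*n - 616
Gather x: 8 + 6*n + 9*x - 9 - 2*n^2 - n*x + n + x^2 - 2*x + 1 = -2*n^2 + 7*n + x^2 + x*(7 - n)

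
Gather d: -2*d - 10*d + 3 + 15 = 18 - 12*d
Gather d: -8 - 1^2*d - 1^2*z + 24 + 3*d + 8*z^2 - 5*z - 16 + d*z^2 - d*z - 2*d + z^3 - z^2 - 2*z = d*(z^2 - z) + z^3 + 7*z^2 - 8*z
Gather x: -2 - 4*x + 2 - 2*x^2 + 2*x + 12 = -2*x^2 - 2*x + 12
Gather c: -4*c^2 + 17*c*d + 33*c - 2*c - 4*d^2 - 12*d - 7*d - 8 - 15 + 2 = -4*c^2 + c*(17*d + 31) - 4*d^2 - 19*d - 21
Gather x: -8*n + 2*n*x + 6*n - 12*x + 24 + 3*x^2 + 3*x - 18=-2*n + 3*x^2 + x*(2*n - 9) + 6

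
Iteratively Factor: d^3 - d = (d - 1)*(d^2 + d) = (d - 1)*(d + 1)*(d)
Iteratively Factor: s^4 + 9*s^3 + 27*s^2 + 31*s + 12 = (s + 3)*(s^3 + 6*s^2 + 9*s + 4) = (s + 1)*(s + 3)*(s^2 + 5*s + 4) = (s + 1)*(s + 3)*(s + 4)*(s + 1)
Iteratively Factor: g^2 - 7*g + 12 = (g - 3)*(g - 4)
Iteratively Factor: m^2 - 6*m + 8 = (m - 2)*(m - 4)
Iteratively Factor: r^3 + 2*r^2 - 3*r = (r + 3)*(r^2 - r) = (r - 1)*(r + 3)*(r)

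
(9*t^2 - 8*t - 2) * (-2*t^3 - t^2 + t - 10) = -18*t^5 + 7*t^4 + 21*t^3 - 96*t^2 + 78*t + 20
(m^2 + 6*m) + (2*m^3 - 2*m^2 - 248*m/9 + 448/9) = 2*m^3 - m^2 - 194*m/9 + 448/9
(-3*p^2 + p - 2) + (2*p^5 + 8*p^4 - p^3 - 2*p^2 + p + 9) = 2*p^5 + 8*p^4 - p^3 - 5*p^2 + 2*p + 7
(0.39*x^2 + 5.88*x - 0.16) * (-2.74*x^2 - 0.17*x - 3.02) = -1.0686*x^4 - 16.1775*x^3 - 1.739*x^2 - 17.7304*x + 0.4832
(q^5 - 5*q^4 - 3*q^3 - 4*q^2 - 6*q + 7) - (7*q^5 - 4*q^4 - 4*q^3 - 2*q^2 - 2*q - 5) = -6*q^5 - q^4 + q^3 - 2*q^2 - 4*q + 12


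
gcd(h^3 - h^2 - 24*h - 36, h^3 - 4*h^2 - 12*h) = h^2 - 4*h - 12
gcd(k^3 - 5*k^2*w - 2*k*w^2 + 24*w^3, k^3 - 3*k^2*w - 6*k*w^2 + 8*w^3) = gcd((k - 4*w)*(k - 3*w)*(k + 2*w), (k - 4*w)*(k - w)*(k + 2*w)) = -k^2 + 2*k*w + 8*w^2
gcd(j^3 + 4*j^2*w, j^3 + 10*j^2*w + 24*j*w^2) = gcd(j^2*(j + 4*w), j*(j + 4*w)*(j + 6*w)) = j^2 + 4*j*w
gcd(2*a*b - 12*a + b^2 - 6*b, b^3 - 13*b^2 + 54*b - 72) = b - 6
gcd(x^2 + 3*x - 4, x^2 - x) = x - 1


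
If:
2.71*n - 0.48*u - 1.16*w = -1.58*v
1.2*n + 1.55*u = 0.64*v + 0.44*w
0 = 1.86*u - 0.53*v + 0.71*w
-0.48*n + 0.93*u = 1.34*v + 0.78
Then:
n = 9.93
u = -7.84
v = -9.58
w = 13.39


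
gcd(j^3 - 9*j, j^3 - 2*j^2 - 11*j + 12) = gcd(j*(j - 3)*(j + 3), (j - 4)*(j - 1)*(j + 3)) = j + 3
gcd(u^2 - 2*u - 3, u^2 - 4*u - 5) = u + 1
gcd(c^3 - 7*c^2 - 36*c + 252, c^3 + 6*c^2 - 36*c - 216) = c^2 - 36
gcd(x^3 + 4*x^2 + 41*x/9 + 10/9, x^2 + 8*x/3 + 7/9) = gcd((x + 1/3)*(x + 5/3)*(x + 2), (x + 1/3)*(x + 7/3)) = x + 1/3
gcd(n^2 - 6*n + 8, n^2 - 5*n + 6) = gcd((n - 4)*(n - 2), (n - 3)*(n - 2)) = n - 2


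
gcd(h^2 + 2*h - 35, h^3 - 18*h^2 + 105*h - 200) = h - 5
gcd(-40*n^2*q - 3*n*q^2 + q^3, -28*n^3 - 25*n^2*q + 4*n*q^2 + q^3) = 1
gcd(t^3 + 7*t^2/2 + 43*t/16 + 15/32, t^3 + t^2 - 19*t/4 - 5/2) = t + 5/2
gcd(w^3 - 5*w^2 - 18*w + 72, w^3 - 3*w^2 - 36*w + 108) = w^2 - 9*w + 18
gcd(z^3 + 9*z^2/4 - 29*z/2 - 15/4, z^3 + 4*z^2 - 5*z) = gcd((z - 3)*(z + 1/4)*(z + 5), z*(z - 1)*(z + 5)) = z + 5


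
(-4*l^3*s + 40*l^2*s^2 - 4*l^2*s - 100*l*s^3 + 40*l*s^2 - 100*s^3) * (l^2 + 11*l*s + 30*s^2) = -4*l^5*s - 4*l^4*s^2 - 4*l^4*s + 220*l^3*s^3 - 4*l^3*s^2 + 100*l^2*s^4 + 220*l^2*s^3 - 3000*l*s^5 + 100*l*s^4 - 3000*s^5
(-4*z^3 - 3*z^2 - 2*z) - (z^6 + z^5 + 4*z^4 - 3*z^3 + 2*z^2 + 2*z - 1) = -z^6 - z^5 - 4*z^4 - z^3 - 5*z^2 - 4*z + 1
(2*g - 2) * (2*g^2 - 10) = 4*g^3 - 4*g^2 - 20*g + 20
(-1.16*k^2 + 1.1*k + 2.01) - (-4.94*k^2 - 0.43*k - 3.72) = 3.78*k^2 + 1.53*k + 5.73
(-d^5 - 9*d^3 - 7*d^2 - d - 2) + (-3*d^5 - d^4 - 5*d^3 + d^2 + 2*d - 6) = -4*d^5 - d^4 - 14*d^3 - 6*d^2 + d - 8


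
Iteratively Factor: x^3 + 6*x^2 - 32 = (x - 2)*(x^2 + 8*x + 16) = (x - 2)*(x + 4)*(x + 4)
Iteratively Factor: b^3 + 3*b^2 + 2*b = (b + 1)*(b^2 + 2*b) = b*(b + 1)*(b + 2)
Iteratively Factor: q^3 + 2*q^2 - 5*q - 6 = (q + 3)*(q^2 - q - 2) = (q - 2)*(q + 3)*(q + 1)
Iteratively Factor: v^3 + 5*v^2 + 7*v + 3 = (v + 1)*(v^2 + 4*v + 3) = (v + 1)^2*(v + 3)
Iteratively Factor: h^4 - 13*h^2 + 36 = (h + 2)*(h^3 - 2*h^2 - 9*h + 18) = (h - 2)*(h + 2)*(h^2 - 9) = (h - 2)*(h + 2)*(h + 3)*(h - 3)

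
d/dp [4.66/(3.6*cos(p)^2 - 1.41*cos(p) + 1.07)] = (33.552*cos(p) - 6.5706)*sin(p)/(3.6*cos(p)^2 - 1.41*cos(p) + 1.07)^2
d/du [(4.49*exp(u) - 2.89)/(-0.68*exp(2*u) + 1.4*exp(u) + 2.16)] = (3.0532*exp(2*u) - 3.9304*exp(u) + 13.7444)*exp(u)/(0.4624*exp(4*u) - 1.904*exp(3*u) - 0.9776*exp(2*u) + 6.048*exp(u) + 4.6656)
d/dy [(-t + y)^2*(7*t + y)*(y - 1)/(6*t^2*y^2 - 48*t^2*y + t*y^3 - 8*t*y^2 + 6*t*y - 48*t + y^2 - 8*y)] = (t - y)*(-(t - y)*(7*t + y)*(y - 1)*(12*t^2*y - 48*t^2 + 3*t*y^2 - 16*t*y + 6*t + 2*y - 8) + ((t - y)*(7*t + y) + (t - y)*(y - 1) - 2*(7*t + y)*(y - 1))*(6*t^2*y^2 - 48*t^2*y + t*y^3 - 8*t*y^2 + 6*t*y - 48*t + y^2 - 8*y))/(6*t^2*y^2 - 48*t^2*y + t*y^3 - 8*t*y^2 + 6*t*y - 48*t + y^2 - 8*y)^2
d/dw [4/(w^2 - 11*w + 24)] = 4*(11 - 2*w)/(w^2 - 11*w + 24)^2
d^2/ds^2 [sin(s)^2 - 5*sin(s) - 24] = 5*sin(s) + 2*cos(2*s)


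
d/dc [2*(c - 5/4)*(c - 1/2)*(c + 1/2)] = 6*c^2 - 5*c - 1/2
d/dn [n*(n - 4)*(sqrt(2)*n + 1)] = 3*sqrt(2)*n^2 - 8*sqrt(2)*n + 2*n - 4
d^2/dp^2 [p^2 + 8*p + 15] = 2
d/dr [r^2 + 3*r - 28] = 2*r + 3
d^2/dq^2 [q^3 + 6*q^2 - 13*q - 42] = 6*q + 12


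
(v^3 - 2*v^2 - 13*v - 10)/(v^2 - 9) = (v^3 - 2*v^2 - 13*v - 10)/(v^2 - 9)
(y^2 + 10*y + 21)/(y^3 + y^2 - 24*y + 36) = (y^2 + 10*y + 21)/(y^3 + y^2 - 24*y + 36)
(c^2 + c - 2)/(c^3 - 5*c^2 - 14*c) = (c - 1)/(c*(c - 7))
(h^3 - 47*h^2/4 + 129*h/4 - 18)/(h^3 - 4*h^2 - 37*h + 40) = (4*h^2 - 15*h + 9)/(4*(h^2 + 4*h - 5))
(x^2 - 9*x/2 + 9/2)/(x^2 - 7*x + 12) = (x - 3/2)/(x - 4)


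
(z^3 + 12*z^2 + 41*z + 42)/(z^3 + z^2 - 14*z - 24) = (z + 7)/(z - 4)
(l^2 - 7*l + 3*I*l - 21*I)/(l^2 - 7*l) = (l + 3*I)/l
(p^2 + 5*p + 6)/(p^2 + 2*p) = (p + 3)/p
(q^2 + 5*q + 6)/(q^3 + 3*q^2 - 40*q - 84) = (q + 3)/(q^2 + q - 42)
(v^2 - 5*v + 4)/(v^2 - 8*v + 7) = (v - 4)/(v - 7)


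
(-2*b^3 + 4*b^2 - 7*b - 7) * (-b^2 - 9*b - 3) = 2*b^5 + 14*b^4 - 23*b^3 + 58*b^2 + 84*b + 21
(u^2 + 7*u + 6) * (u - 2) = u^3 + 5*u^2 - 8*u - 12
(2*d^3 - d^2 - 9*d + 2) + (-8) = 2*d^3 - d^2 - 9*d - 6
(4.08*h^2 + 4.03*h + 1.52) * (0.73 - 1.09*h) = -4.4472*h^3 - 1.4143*h^2 + 1.2851*h + 1.1096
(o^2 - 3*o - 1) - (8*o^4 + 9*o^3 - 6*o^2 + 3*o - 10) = -8*o^4 - 9*o^3 + 7*o^2 - 6*o + 9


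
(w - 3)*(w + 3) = w^2 - 9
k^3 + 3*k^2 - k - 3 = (k - 1)*(k + 1)*(k + 3)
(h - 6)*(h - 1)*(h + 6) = h^3 - h^2 - 36*h + 36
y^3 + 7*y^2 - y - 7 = (y - 1)*(y + 1)*(y + 7)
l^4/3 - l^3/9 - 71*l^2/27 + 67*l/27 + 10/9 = (l/3 + 1)*(l - 2)*(l - 5/3)*(l + 1/3)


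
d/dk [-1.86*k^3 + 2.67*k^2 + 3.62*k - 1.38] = -5.58*k^2 + 5.34*k + 3.62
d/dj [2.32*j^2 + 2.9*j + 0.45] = 4.64*j + 2.9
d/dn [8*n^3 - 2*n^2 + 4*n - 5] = 24*n^2 - 4*n + 4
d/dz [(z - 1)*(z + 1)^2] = (z + 1)*(3*z - 1)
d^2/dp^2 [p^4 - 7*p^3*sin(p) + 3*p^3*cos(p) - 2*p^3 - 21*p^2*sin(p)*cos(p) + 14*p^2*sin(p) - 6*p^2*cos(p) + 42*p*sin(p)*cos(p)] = 7*p^3*sin(p) - 3*p^3*cos(p) - 32*p^2*sin(p) + 42*p^2*sin(2*p) - 36*p^2*cos(p) + 12*p^2 - 18*p*sin(p) - 84*sqrt(2)*p*sin(2*p + pi/4) + 74*p*cos(p) - 12*p + 28*sin(p) - 21*sin(2*p) - 12*cos(p) + 84*cos(2*p)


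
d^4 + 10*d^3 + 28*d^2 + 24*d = d*(d + 2)^2*(d + 6)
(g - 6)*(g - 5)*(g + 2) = g^3 - 9*g^2 + 8*g + 60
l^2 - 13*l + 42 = (l - 7)*(l - 6)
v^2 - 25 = (v - 5)*(v + 5)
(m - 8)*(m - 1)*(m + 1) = m^3 - 8*m^2 - m + 8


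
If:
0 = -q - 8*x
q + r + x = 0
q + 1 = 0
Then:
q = -1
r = 7/8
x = 1/8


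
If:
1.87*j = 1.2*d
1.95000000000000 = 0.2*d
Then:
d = 9.75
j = 6.26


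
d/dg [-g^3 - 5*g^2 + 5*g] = -3*g^2 - 10*g + 5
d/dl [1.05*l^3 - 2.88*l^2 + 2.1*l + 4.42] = 3.15*l^2 - 5.76*l + 2.1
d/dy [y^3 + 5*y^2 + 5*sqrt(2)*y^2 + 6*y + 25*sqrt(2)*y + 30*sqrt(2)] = 3*y^2 + 10*y + 10*sqrt(2)*y + 6 + 25*sqrt(2)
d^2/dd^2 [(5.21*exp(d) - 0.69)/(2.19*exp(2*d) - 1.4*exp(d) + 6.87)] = (24.987681*exp(4*d) + 2.73662400000003*exp(3*d) - 463.969458*exp(2*d) + 90.282408*exp(d) + 239.259429)*exp(d)/(10.503459*exp(6*d) - 20.14362*exp(5*d) + 111.724821*exp(4*d) - 129.12452*exp(3*d) + 350.479233*exp(2*d) - 198.22698*exp(d) + 324.242703)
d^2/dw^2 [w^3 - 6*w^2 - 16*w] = 6*w - 12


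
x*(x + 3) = x^2 + 3*x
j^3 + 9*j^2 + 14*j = j*(j + 2)*(j + 7)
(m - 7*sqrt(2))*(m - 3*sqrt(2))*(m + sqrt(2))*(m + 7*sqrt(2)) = m^4 - 2*sqrt(2)*m^3 - 104*m^2 + 196*sqrt(2)*m + 588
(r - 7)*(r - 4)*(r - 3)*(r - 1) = r^4 - 15*r^3 + 75*r^2 - 145*r + 84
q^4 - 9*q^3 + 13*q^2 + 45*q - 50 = (q - 5)^2*(q - 1)*(q + 2)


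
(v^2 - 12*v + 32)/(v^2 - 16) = (v - 8)/(v + 4)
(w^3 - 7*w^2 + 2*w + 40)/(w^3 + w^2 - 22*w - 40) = (w - 4)/(w + 4)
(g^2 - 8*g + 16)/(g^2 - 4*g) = (g - 4)/g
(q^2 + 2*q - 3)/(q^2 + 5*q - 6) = (q + 3)/(q + 6)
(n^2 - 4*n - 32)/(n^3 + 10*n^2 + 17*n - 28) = (n - 8)/(n^2 + 6*n - 7)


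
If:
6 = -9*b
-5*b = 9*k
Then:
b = -2/3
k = 10/27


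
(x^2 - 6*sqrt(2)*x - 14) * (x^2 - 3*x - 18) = x^4 - 6*sqrt(2)*x^3 - 3*x^3 - 32*x^2 + 18*sqrt(2)*x^2 + 42*x + 108*sqrt(2)*x + 252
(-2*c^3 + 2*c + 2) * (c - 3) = -2*c^4 + 6*c^3 + 2*c^2 - 4*c - 6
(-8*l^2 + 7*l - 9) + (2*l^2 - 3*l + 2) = -6*l^2 + 4*l - 7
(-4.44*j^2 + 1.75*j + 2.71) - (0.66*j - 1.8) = -4.44*j^2 + 1.09*j + 4.51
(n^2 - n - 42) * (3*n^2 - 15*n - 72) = 3*n^4 - 18*n^3 - 183*n^2 + 702*n + 3024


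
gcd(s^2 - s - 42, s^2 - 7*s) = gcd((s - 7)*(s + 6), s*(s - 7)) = s - 7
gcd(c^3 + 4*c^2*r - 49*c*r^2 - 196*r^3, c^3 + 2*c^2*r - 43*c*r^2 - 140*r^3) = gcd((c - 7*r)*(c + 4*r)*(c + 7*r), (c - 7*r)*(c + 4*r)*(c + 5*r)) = -c^2 + 3*c*r + 28*r^2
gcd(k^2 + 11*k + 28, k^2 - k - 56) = k + 7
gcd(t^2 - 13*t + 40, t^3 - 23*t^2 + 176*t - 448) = t - 8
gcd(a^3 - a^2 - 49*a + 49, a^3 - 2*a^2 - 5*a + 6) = a - 1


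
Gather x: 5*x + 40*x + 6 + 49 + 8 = 45*x + 63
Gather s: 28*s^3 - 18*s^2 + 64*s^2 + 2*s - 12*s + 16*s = 28*s^3 + 46*s^2 + 6*s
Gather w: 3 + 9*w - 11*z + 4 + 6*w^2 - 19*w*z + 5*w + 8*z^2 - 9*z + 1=6*w^2 + w*(14 - 19*z) + 8*z^2 - 20*z + 8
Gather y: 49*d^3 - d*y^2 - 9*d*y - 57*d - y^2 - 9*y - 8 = 49*d^3 - 57*d + y^2*(-d - 1) + y*(-9*d - 9) - 8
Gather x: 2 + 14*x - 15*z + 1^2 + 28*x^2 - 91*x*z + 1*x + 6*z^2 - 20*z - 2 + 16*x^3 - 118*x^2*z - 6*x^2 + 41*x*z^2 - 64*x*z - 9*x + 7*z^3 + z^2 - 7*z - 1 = 16*x^3 + x^2*(22 - 118*z) + x*(41*z^2 - 155*z + 6) + 7*z^3 + 7*z^2 - 42*z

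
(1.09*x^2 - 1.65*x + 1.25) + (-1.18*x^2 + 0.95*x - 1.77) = -0.0899999999999999*x^2 - 0.7*x - 0.52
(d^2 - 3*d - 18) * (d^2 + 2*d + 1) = d^4 - d^3 - 23*d^2 - 39*d - 18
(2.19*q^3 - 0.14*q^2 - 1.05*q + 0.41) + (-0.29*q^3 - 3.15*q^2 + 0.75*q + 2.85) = 1.9*q^3 - 3.29*q^2 - 0.3*q + 3.26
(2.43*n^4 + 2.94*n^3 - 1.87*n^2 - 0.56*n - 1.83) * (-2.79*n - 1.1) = -6.7797*n^5 - 10.8756*n^4 + 1.9833*n^3 + 3.6194*n^2 + 5.7217*n + 2.013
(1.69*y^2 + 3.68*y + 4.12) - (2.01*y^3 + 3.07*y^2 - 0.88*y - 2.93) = -2.01*y^3 - 1.38*y^2 + 4.56*y + 7.05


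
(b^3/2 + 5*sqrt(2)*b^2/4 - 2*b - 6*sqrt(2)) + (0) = b^3/2 + 5*sqrt(2)*b^2/4 - 2*b - 6*sqrt(2)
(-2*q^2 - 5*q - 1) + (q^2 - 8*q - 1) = -q^2 - 13*q - 2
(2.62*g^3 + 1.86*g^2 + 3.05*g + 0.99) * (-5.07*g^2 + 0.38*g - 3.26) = -13.2834*g^5 - 8.4346*g^4 - 23.2979*g^3 - 9.9239*g^2 - 9.5668*g - 3.2274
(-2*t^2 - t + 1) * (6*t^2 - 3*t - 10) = -12*t^4 + 29*t^2 + 7*t - 10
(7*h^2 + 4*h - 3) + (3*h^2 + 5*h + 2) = 10*h^2 + 9*h - 1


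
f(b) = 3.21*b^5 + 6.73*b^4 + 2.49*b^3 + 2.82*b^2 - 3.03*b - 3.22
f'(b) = 16.05*b^4 + 26.92*b^3 + 7.47*b^2 + 5.64*b - 3.03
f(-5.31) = -8481.14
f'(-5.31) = 8907.22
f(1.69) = 110.88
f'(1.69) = 288.70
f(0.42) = -3.56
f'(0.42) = 3.15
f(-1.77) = 7.46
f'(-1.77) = 18.64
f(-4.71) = -4315.13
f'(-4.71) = 5222.08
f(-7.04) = -39689.30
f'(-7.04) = 30359.19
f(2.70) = 876.43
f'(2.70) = 1449.48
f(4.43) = 8323.91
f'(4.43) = 8690.38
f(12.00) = 942973.22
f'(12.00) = 380470.89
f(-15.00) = -2104614.52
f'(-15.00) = 723269.37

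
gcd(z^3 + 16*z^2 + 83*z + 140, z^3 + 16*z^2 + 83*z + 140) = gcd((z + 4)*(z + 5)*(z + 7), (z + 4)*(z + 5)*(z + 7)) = z^3 + 16*z^2 + 83*z + 140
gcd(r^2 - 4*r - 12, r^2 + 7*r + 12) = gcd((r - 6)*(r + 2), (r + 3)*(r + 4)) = 1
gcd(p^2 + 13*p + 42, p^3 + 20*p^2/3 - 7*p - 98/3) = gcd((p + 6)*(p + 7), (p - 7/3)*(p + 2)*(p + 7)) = p + 7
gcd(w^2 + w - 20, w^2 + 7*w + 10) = w + 5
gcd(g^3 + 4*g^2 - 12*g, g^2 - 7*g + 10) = g - 2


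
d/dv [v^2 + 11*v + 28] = 2*v + 11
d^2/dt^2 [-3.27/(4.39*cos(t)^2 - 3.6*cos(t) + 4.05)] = (252.079068*(1 - cos(t)^2)^2 - 155.03724*cos(t)^3 - 64.137126*cos(t)^2 + 357.75108*cos(t) - 220.559538)/(4.39*cos(t)^2 - 3.6*cos(t) + 4.05)^3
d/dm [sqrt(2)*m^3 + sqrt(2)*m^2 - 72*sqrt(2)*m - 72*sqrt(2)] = sqrt(2)*(3*m^2 + 2*m - 72)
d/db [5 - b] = -1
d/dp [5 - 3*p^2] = -6*p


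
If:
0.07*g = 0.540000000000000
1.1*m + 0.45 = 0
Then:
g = 7.71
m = -0.41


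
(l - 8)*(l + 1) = l^2 - 7*l - 8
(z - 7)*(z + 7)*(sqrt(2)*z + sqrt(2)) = sqrt(2)*z^3 + sqrt(2)*z^2 - 49*sqrt(2)*z - 49*sqrt(2)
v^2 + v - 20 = (v - 4)*(v + 5)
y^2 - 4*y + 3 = (y - 3)*(y - 1)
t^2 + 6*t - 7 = (t - 1)*(t + 7)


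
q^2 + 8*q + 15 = (q + 3)*(q + 5)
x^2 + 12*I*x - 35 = (x + 5*I)*(x + 7*I)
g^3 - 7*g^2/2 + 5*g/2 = g*(g - 5/2)*(g - 1)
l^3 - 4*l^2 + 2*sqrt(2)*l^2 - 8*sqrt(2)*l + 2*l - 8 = (l - 4)*(l + sqrt(2))^2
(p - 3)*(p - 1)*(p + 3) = p^3 - p^2 - 9*p + 9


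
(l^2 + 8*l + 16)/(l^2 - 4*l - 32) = (l + 4)/(l - 8)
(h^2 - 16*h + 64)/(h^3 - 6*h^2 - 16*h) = (h - 8)/(h*(h + 2))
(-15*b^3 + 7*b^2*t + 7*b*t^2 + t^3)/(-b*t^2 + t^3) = 15*b^2/t^2 + 8*b/t + 1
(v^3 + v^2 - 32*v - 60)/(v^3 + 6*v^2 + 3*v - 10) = (v - 6)/(v - 1)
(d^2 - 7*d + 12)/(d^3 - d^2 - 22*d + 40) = (d - 3)/(d^2 + 3*d - 10)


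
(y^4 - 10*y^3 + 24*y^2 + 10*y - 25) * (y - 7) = y^5 - 17*y^4 + 94*y^3 - 158*y^2 - 95*y + 175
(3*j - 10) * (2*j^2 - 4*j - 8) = 6*j^3 - 32*j^2 + 16*j + 80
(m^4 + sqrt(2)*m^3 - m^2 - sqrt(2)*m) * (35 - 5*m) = -5*m^5 - 5*sqrt(2)*m^4 + 35*m^4 + 5*m^3 + 35*sqrt(2)*m^3 - 35*m^2 + 5*sqrt(2)*m^2 - 35*sqrt(2)*m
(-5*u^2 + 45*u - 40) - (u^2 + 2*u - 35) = -6*u^2 + 43*u - 5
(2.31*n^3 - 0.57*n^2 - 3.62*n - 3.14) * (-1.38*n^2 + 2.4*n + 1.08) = -3.1878*n^5 + 6.3306*n^4 + 6.1224*n^3 - 4.9704*n^2 - 11.4456*n - 3.3912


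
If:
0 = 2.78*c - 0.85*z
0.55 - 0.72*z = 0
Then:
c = 0.23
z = 0.76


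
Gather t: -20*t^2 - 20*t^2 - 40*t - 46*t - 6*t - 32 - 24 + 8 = -40*t^2 - 92*t - 48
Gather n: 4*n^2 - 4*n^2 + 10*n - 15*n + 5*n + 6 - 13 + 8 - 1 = 0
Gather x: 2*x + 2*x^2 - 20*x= 2*x^2 - 18*x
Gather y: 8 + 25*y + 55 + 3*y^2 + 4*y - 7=3*y^2 + 29*y + 56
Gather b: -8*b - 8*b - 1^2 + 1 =-16*b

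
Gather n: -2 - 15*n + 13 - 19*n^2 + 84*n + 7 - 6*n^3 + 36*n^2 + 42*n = -6*n^3 + 17*n^2 + 111*n + 18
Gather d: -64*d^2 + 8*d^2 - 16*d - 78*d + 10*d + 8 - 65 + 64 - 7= -56*d^2 - 84*d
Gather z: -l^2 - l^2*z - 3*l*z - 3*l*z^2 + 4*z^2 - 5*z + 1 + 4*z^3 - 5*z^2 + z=-l^2 + 4*z^3 + z^2*(-3*l - 1) + z*(-l^2 - 3*l - 4) + 1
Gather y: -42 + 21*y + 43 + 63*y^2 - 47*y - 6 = 63*y^2 - 26*y - 5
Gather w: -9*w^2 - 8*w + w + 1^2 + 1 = -9*w^2 - 7*w + 2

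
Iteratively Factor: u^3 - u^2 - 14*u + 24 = (u - 2)*(u^2 + u - 12) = (u - 2)*(u + 4)*(u - 3)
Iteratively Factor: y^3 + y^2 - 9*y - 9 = (y + 1)*(y^2 - 9) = (y - 3)*(y + 1)*(y + 3)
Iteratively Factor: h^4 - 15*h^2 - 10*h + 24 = (h + 2)*(h^3 - 2*h^2 - 11*h + 12) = (h - 4)*(h + 2)*(h^2 + 2*h - 3) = (h - 4)*(h - 1)*(h + 2)*(h + 3)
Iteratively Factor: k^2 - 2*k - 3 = (k - 3)*(k + 1)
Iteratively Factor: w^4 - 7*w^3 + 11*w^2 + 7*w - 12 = (w - 4)*(w^3 - 3*w^2 - w + 3) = (w - 4)*(w - 3)*(w^2 - 1) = (w - 4)*(w - 3)*(w + 1)*(w - 1)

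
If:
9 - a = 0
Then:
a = 9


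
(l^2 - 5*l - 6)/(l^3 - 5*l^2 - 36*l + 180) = (l + 1)/(l^2 + l - 30)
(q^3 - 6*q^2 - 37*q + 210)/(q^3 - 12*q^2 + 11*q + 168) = (q^2 + q - 30)/(q^2 - 5*q - 24)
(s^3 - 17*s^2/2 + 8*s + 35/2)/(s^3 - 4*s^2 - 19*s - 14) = (s - 5/2)/(s + 2)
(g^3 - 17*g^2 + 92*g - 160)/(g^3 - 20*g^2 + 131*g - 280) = (g - 4)/(g - 7)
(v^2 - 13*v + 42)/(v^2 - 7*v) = (v - 6)/v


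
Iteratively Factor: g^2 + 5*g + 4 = (g + 1)*(g + 4)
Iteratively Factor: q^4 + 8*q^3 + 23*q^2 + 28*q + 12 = (q + 2)*(q^3 + 6*q^2 + 11*q + 6) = (q + 2)*(q + 3)*(q^2 + 3*q + 2) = (q + 2)^2*(q + 3)*(q + 1)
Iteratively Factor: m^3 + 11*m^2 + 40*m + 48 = (m + 4)*(m^2 + 7*m + 12) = (m + 4)^2*(m + 3)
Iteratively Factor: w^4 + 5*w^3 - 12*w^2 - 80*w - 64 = (w + 1)*(w^3 + 4*w^2 - 16*w - 64) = (w - 4)*(w + 1)*(w^2 + 8*w + 16) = (w - 4)*(w + 1)*(w + 4)*(w + 4)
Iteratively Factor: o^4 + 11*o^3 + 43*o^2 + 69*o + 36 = (o + 3)*(o^3 + 8*o^2 + 19*o + 12) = (o + 1)*(o + 3)*(o^2 + 7*o + 12) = (o + 1)*(o + 3)^2*(o + 4)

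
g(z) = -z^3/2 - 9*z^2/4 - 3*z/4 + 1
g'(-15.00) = -270.75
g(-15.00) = 1193.50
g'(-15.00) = -270.75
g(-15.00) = 1193.50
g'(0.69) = -4.57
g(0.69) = -0.75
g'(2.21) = -18.02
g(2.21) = -17.04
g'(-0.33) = 0.57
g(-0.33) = 1.02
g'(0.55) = -3.68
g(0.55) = -0.18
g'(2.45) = -20.78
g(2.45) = -21.70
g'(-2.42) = 1.36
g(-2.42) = -3.28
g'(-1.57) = 2.62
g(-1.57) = -1.43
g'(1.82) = -13.91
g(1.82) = -10.83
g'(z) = -3*z^2/2 - 9*z/2 - 3/4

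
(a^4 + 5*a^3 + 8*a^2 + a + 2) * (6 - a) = -a^5 + a^4 + 22*a^3 + 47*a^2 + 4*a + 12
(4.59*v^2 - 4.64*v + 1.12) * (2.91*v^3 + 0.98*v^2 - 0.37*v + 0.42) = 13.3569*v^5 - 9.0042*v^4 - 2.9863*v^3 + 4.7422*v^2 - 2.3632*v + 0.4704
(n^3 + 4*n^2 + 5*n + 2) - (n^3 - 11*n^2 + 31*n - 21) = 15*n^2 - 26*n + 23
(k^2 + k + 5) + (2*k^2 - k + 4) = 3*k^2 + 9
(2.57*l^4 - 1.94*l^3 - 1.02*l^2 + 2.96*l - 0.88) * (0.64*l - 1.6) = 1.6448*l^5 - 5.3536*l^4 + 2.4512*l^3 + 3.5264*l^2 - 5.2992*l + 1.408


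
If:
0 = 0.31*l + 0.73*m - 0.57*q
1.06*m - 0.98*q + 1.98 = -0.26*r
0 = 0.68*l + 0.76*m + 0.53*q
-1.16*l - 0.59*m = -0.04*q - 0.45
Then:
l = 0.58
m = -0.39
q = -0.18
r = -6.72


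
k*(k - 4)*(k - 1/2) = k^3 - 9*k^2/2 + 2*k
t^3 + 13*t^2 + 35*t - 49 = (t - 1)*(t + 7)^2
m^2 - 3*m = m*(m - 3)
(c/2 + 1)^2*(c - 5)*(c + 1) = c^4/4 - 17*c^2/4 - 9*c - 5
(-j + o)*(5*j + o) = -5*j^2 + 4*j*o + o^2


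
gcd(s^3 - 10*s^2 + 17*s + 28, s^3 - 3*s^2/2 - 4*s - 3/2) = s + 1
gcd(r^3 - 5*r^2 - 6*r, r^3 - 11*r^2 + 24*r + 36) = r^2 - 5*r - 6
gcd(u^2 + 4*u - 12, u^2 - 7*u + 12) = 1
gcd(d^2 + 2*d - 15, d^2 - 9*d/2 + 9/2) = d - 3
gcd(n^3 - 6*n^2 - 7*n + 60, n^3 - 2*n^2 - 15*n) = n^2 - 2*n - 15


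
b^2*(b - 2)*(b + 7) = b^4 + 5*b^3 - 14*b^2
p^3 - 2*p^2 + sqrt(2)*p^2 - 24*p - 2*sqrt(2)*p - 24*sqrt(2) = (p - 6)*(p + 4)*(p + sqrt(2))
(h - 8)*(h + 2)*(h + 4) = h^3 - 2*h^2 - 40*h - 64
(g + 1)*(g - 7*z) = g^2 - 7*g*z + g - 7*z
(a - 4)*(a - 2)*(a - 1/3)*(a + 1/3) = a^4 - 6*a^3 + 71*a^2/9 + 2*a/3 - 8/9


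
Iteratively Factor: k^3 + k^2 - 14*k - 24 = (k + 2)*(k^2 - k - 12) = (k + 2)*(k + 3)*(k - 4)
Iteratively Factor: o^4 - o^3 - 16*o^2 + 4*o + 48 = (o + 3)*(o^3 - 4*o^2 - 4*o + 16) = (o - 4)*(o + 3)*(o^2 - 4) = (o - 4)*(o + 2)*(o + 3)*(o - 2)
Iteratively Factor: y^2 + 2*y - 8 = (y - 2)*(y + 4)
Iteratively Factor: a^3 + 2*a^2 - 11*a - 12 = (a - 3)*(a^2 + 5*a + 4) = (a - 3)*(a + 1)*(a + 4)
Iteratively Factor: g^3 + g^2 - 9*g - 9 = (g + 3)*(g^2 - 2*g - 3) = (g + 1)*(g + 3)*(g - 3)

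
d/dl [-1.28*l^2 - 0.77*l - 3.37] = -2.56*l - 0.77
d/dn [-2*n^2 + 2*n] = 2 - 4*n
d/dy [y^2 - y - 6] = 2*y - 1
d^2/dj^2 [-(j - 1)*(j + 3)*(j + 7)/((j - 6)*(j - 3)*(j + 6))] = 6*(-4*j^6 - 47*j^5 - 33*j^4 + 1719*j^3 + 2781*j^2 - 15228*j - 37908)/(j^9 - 9*j^8 - 81*j^7 + 945*j^6 + 972*j^5 - 32076*j^4 + 58320*j^3 + 314928*j^2 - 1259712*j + 1259712)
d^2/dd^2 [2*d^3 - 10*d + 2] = 12*d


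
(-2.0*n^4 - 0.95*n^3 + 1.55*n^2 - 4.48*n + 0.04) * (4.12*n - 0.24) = -8.24*n^5 - 3.434*n^4 + 6.614*n^3 - 18.8296*n^2 + 1.24*n - 0.0096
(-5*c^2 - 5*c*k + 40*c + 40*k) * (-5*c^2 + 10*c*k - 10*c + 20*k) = 25*c^4 - 25*c^3*k - 150*c^3 - 50*c^2*k^2 + 150*c^2*k - 400*c^2 + 300*c*k^2 + 400*c*k + 800*k^2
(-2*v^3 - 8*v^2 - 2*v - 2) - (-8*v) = -2*v^3 - 8*v^2 + 6*v - 2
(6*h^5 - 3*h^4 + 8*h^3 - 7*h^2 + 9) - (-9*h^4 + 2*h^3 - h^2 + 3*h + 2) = 6*h^5 + 6*h^4 + 6*h^3 - 6*h^2 - 3*h + 7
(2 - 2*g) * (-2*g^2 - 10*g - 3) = 4*g^3 + 16*g^2 - 14*g - 6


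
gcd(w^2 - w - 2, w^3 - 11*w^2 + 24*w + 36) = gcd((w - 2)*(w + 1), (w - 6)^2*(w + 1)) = w + 1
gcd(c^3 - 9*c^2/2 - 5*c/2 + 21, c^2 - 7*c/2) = c - 7/2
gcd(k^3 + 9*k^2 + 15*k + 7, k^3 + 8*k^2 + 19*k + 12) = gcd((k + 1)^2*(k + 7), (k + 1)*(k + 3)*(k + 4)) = k + 1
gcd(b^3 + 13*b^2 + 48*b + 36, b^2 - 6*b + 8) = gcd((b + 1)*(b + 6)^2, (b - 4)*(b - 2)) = 1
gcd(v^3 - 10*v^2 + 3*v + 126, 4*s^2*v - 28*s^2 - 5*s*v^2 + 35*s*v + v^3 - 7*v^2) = v - 7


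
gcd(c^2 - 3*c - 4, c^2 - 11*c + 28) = c - 4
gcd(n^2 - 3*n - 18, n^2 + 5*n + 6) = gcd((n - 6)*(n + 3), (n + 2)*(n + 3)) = n + 3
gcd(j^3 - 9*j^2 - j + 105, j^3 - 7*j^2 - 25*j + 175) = j^2 - 12*j + 35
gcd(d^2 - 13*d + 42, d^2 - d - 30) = d - 6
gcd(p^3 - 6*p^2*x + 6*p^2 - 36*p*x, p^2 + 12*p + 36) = p + 6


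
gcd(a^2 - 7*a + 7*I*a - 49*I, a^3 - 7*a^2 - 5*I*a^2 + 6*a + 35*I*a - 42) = a - 7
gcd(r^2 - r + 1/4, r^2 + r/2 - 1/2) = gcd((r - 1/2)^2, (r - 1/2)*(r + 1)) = r - 1/2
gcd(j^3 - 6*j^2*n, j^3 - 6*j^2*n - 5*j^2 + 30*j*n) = j^2 - 6*j*n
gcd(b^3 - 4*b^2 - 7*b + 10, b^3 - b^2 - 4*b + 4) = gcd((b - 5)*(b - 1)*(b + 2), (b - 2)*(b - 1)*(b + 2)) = b^2 + b - 2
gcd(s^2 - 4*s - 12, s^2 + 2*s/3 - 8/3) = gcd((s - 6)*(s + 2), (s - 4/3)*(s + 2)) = s + 2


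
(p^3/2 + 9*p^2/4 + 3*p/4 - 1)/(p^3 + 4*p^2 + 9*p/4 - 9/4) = (p^2 + 5*p + 4)/(2*p^2 + 9*p + 9)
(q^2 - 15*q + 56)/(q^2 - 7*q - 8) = (q - 7)/(q + 1)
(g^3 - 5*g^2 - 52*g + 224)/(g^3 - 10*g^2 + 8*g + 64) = (g + 7)/(g + 2)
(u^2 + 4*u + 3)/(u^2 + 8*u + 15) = (u + 1)/(u + 5)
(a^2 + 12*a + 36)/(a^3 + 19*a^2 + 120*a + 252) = 1/(a + 7)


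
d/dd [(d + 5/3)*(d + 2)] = 2*d + 11/3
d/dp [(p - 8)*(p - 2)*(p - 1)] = 3*p^2 - 22*p + 26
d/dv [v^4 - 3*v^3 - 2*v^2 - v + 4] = 4*v^3 - 9*v^2 - 4*v - 1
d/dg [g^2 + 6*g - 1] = 2*g + 6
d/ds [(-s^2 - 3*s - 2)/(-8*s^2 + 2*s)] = (-13*s^2 - 16*s + 2)/(2*s^2*(16*s^2 - 8*s + 1))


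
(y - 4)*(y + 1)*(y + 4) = y^3 + y^2 - 16*y - 16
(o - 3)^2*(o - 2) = o^3 - 8*o^2 + 21*o - 18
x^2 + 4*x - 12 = (x - 2)*(x + 6)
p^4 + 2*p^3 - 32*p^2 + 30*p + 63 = (p - 3)^2*(p + 1)*(p + 7)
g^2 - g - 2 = (g - 2)*(g + 1)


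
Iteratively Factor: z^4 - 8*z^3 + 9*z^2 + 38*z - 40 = (z + 2)*(z^3 - 10*z^2 + 29*z - 20) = (z - 4)*(z + 2)*(z^2 - 6*z + 5) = (z - 4)*(z - 1)*(z + 2)*(z - 5)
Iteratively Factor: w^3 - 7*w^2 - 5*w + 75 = (w - 5)*(w^2 - 2*w - 15) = (w - 5)*(w + 3)*(w - 5)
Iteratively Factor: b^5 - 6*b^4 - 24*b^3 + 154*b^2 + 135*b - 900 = (b - 5)*(b^4 - b^3 - 29*b^2 + 9*b + 180) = (b - 5)*(b + 4)*(b^3 - 5*b^2 - 9*b + 45) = (b - 5)*(b - 3)*(b + 4)*(b^2 - 2*b - 15) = (b - 5)*(b - 3)*(b + 3)*(b + 4)*(b - 5)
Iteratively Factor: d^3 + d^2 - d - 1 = (d + 1)*(d^2 - 1) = (d - 1)*(d + 1)*(d + 1)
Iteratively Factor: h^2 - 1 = (h + 1)*(h - 1)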